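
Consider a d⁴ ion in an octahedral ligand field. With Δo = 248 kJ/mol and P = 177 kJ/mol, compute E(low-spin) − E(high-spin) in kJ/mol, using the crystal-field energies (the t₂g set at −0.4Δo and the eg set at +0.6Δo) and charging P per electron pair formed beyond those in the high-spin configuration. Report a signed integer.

-71

In the high-spin limit (t₂g³ eg¹) the orbital term is -0.6Δo = -149 kJ/mol, with no excess pairing.
Low-spin: t₂g⁴ eg⁰, orbital CFSE = -1.6Δo = -397 kJ/mol; plus 1 excess pair × P = +177 kJ/mol; total -220 kJ/mol.
The difference is -220 − (-149) = -71 kJ/mol, so low-spin lies lower.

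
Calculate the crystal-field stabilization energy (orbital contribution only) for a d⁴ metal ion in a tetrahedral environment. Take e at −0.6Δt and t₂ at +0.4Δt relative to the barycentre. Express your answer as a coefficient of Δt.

-0.4 Δt

Tetrahedral splitting is small, so the complex is high-spin.
Configuration: e² t₂².
CFSE = 2(-0.6Δt) + 2(0.4Δt) = -1.2Δt + 0.8Δt = -0.4Δt.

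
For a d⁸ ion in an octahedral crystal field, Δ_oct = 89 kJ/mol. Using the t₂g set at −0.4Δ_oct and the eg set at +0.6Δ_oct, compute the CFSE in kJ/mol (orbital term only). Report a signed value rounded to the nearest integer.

-107

Electron filling gives t₂g⁶ eg².
Orbital CFSE = 6(-0.4) + 2(0.6) = -1.2Δ_oct = -1.2 × 89 = -107 kJ/mol.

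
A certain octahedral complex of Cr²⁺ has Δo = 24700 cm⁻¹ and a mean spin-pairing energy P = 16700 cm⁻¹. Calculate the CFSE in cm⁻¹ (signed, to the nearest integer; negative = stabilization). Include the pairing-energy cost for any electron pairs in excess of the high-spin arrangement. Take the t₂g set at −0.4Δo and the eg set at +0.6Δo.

Cr²⁺: group 6, so d-count = 6 − 2 = 4.
Δo > P, so pairing is preferred: the ground state is low-spin.
Configuration: t₂g⁴ eg⁰.
Orbital CFSE = -1.6Δo = -1.6 × 24700 = -39520 cm⁻¹.
Excess pairs vs high-spin: 1 − 0 = 1; pairing cost = +16700 cm⁻¹.
Net CFSE = -39520 + 16700 = -22820 cm⁻¹.

-22820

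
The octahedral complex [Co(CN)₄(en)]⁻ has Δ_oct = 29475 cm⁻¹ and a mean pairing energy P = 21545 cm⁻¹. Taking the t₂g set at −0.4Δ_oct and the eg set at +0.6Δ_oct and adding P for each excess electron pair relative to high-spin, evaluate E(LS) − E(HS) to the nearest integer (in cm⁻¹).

-15860

Ligand charges: 4×(-1) from CN⁻ and 1×(+0) from en sum to -4; with overall charge -1, Co is +3.
Group 9 minus oxidation state +3 gives a d⁶ configuration for Co³⁺.
High-spin d⁶ fills as t₂g⁴ eg² with CFSE 4(−0.4) + 2(+0.6) = -0.4Δ_oct = -11790 cm⁻¹.
Low-spin t₂g⁶ eg⁰ gives -2.4Δ_oct = -70740 cm⁻¹, but forming 2 extra pairs costs 2P = 43090 cm⁻¹, so E(LS) = -70740 + 43090 = -27650 cm⁻¹.
Thus E(LS) − E(HS) = -15860 cm⁻¹.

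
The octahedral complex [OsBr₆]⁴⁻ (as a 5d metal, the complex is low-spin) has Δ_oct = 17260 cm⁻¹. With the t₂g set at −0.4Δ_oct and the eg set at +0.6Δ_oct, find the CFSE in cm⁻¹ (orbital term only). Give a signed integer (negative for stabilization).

Each Br⁻ contributes -1; 6 × (-1) = -6. With overall charge -4, Os is in the +2 oxidation state.
Os²⁺: group 8, so d-count = 8 − 2 = 6.
Electron filling gives t₂g⁶ eg⁰.
Orbital CFSE = 6(-0.4) + 0(0.6) = -2.4Δ_oct = -2.4 × 17260 = -41424 cm⁻¹.

-41424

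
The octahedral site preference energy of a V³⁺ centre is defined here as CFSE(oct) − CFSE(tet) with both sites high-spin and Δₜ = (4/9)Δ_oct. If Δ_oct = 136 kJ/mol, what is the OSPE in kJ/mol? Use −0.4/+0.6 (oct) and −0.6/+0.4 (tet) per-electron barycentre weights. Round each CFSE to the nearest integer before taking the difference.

-36

Group 5 minus oxidation state +3 gives a d² configuration for V³⁺.
In an octahedral site d² (HS) is t₂g² eg⁰, giving CFSE(oct) = -0.8Δ_oct = -109 kJ/mol.
Tetrahedral: e² t₂⁰, CFSE = 2(−0.6) + 0(+0.4) = -1.2Δₜ = -1.2 × (4/9) × 136 = -73 kJ/mol.
OSPE = -109 − (-73) = -36 kJ/mol.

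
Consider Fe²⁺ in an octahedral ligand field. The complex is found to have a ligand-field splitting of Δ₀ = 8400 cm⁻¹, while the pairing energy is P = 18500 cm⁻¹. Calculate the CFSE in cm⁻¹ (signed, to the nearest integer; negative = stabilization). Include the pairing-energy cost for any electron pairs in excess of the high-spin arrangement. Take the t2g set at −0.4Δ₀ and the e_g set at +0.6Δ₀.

-3360

Fe sits in group 8; removing 2 electrons leaves Fe²⁺ with 8 − 2 = 6 d electrons.
Here Δ₀ < P (8400 < 18500), so the high-spin state is favoured.
That gives t2g^4 e_g^2.
Orbital CFSE = -0.4Δ₀ = -0.4 × 8400 = -3360 cm⁻¹.
High-spin has no excess pairs, so no pairing correction applies.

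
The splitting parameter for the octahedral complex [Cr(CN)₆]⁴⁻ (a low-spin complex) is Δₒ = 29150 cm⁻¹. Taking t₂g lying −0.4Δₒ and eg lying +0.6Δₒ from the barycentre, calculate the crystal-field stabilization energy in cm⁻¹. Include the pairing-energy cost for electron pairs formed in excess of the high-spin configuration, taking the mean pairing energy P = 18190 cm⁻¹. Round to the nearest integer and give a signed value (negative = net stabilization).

-28450

Each CN⁻ contributes -1; 6 × (-1) = -6. With overall charge -4, Cr is in the +2 oxidation state.
Cr is in group 6, so Cr²⁺ is d⁴ (6 − 2 = 4).
Electron filling gives t₂g⁴ eg⁰.
Orbital CFSE = 4(-0.4) + 0(0.6) = -1.6Δₒ = -1.6 × 29150 = -46640 cm⁻¹.
Pairing penalty: 1 pair vs 0 in the high-spin reference → 1 extra × P = 18190 cm⁻¹.
Combining: -46640 + 18190 = -28450 cm⁻¹.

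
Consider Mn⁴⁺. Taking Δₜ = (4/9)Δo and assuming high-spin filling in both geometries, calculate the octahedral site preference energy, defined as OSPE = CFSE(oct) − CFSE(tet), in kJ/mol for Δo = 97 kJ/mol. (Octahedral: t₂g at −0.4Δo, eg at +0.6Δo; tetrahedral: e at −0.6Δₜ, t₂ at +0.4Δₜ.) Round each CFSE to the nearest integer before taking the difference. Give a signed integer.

Mn sits in group 7; removing 4 electrons leaves Mn⁴⁺ with 7 − 4 = 3 d electrons.
In an octahedral site d³ (HS) is t₂g³ eg⁰, giving CFSE(oct) = -1.2Δo = -116 kJ/mol.
In a tetrahedral site the filling is e² t₂¹: CFSE(tet) = -0.8Δₜ = -0.8 × (4/9)(97) = -34 kJ/mol.
OSPE = -116 − (-34) = -82 kJ/mol.

-82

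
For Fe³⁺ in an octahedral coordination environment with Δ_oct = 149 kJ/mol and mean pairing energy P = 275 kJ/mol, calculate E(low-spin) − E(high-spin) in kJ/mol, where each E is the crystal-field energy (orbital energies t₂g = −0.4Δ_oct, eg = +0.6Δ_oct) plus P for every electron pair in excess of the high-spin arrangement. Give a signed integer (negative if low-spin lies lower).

Group 8 minus oxidation state +3 gives a d⁵ configuration for Fe³⁺.
High-spin: t₂g³ eg², CFSE = 0.0Δ_oct = 0 kJ/mol.
Low-spin: t₂g⁵ eg⁰, orbital CFSE = -2.0Δ_oct = -298 kJ/mol; plus 2 excess pairs × P = +550 kJ/mol; total 252 kJ/mol.
Thus E(LS) − E(HS) = 252 kJ/mol.

252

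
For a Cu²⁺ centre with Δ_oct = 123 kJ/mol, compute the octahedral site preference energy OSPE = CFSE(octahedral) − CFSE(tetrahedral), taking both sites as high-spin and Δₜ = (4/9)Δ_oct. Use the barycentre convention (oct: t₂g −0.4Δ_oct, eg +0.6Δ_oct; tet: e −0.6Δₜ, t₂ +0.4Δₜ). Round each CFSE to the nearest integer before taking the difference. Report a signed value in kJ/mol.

-52

Cu is in group 11, so Cu²⁺ is d⁹ (11 − 2 = 9).
Octahedral high-spin t2g^6 e_g^3: CFSE = -0.6 × 123 = -74 kJ/mol.
Tetrahedral: e^4 t2^5, CFSE = 4(−0.6) + 5(+0.4) = -0.4Δₜ = -0.4 × (4/9) × 123 = -22 kJ/mol.
OSPE = -74 − (-22) = -52 kJ/mol.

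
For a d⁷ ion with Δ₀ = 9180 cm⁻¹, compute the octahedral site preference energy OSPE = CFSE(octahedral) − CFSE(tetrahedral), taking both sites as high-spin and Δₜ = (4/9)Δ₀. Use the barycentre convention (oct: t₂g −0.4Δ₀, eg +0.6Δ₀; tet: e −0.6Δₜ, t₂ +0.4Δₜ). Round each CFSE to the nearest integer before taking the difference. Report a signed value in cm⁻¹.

Octahedral high-spin t₂g⁵ eg²: CFSE = -0.8 × 9180 = -7344 cm⁻¹.
In a tetrahedral site the filling is e⁴ t₂³: CFSE(tet) = -1.2Δₜ = -1.2 × (4/9)(9180) = -4896 cm⁻¹.
OSPE = -7344 − (-4896) = -2448 cm⁻¹.

-2448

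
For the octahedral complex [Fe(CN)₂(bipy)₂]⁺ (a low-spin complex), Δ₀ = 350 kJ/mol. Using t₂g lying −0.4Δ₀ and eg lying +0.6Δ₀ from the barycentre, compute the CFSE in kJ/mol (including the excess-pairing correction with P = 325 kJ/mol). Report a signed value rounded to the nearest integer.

-50

Ligand charges: 2×(-1) from CN⁻ and 2×(+0) from bipy sum to -2; with overall charge +1, Fe is +3.
Fe³⁺: group 8, so d-count = 8 − 3 = 5.
Configuration: t₂g⁵ eg⁰.
CFSE(orbital) = 5×(-0.4Δ₀) + 0×(0.6Δ₀) = -2.0Δ₀; with Δ₀ = 350 kJ/mol that is -700 kJ/mol.
Pairing penalty: 2 pairs vs 0 in the high-spin reference → 2 extra × P = 650 kJ/mol.
Net CFSE = -700 + 650 = -50 kJ/mol.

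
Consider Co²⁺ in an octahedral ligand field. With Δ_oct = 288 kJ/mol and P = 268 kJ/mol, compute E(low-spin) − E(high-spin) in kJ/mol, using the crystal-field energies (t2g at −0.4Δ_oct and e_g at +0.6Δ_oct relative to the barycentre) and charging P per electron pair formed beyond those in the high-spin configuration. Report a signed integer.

-20

Co is in group 9, so Co²⁺ is d⁷ (9 − 2 = 7).
High-spin d⁷ fills as t2g^5 e_g^2 with CFSE 5(−0.4) + 2(+0.6) = -0.8Δ_oct = -230 kJ/mol.
For low-spin the configuration is t2g^6 e_g^1: orbital energy -1.8 × 288 = -518 kJ/mol, and 1 additional pair relative to high-spin adds 268 kJ/mol, giving -250 kJ/mol.
Thus E(LS) − E(HS) = -20 kJ/mol.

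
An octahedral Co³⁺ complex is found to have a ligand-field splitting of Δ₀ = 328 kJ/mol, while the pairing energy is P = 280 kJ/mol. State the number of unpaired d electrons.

Co is in group 9, so Co³⁺ is d⁶ (9 − 3 = 6).
With Δ₀ > P the complex is low-spin.
Filling d⁶ accordingly: t2g^6 e_g^0.
Unpaired electrons: 0.

0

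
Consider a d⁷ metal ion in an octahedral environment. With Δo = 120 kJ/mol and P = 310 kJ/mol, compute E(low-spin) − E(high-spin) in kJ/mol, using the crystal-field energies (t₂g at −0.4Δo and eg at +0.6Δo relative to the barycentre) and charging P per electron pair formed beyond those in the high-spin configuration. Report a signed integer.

190

In the high-spin limit (t₂g⁵ eg²) the orbital term is -0.8Δo = -96 kJ/mol, with no excess pairing.
Low-spin t₂g⁶ eg¹ gives -1.8Δo = -216 kJ/mol, but forming 1 extra pair costs 1P = 310 kJ/mol, so E(LS) = -216 + 310 = 94 kJ/mol.
E(LS) − E(HS) = 94 − (-96) = 190 kJ/mol.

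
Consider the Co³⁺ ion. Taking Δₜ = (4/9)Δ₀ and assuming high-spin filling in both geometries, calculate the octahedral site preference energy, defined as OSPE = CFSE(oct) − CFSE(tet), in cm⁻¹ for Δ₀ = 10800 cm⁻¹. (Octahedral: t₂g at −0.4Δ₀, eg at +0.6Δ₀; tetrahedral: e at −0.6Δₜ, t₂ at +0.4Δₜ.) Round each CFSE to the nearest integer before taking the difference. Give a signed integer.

-1440

Group 9 minus oxidation state +3 gives a d⁶ configuration for Co³⁺.
Octahedral high-spin t2g^4 e_g^2: CFSE = -0.4 × 10800 = -4320 cm⁻¹.
Tetrahedral e^3 t2^3 gives -0.6Δₜ = -0.6 × (4/9) × 10800 = -2880 cm⁻¹.
OSPE = -4320 − (-2880) = -1440 cm⁻¹.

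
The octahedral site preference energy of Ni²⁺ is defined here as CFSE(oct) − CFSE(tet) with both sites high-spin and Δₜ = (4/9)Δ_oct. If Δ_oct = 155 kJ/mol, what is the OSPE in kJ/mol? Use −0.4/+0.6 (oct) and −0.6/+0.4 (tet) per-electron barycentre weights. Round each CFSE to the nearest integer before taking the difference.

Group 10 minus oxidation state +2 gives a d⁸ configuration for Ni²⁺.
Octahedral (high-spin): t₂g⁶ eg², CFSE = 6(−0.4) + 2(+0.6) = -1.2Δ_oct = -1.2 × 155 = -186 kJ/mol.
Tetrahedral: e⁴ t₂⁴, CFSE = 4(−0.6) + 4(+0.4) = -0.8Δₜ = -0.8 × (4/9) × 155 = -55 kJ/mol.
OSPE = -186 − (-55) = -131 kJ/mol.

-131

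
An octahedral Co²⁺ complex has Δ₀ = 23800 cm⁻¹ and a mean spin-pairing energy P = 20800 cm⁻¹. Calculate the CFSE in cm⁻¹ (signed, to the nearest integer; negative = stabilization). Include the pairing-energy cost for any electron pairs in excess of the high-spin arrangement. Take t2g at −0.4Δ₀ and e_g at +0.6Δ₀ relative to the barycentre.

-22040

Group 9 minus oxidation state +2 gives a d⁷ configuration for Co²⁺.
Δ₀ > P, so pairing is preferred: the ground state is low-spin.
Filling d⁷ accordingly: t2g^6 e_g^1.
Orbital CFSE = -1.8Δ₀ = -1.8 × 23800 = -42840 cm⁻¹.
Excess pairs vs high-spin: 3 − 2 = 1; pairing cost = +20800 cm⁻¹.
Net CFSE = -42840 + 20800 = -22040 cm⁻¹.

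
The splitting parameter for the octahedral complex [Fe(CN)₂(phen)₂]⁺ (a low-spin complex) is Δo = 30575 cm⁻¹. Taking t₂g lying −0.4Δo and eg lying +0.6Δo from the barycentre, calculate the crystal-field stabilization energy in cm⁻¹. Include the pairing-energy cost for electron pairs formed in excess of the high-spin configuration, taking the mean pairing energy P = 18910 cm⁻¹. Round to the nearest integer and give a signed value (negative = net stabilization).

Ligand charges: 2×(-1) from CN⁻ and 2×(+0) from phen sum to -2; with overall charge +1, Fe is +3.
Fe is in group 8, so Fe³⁺ is d⁵ (8 − 3 = 5).
Configuration: t₂g⁵ eg⁰.
The orbital stabilization is -2.0Δo = -2.0 × 30575 = -61150 cm⁻¹.
Relative to high-spin t₂g³ eg² (0 paired), the low-spin configuration has 2 additional pairs, contributing +2 × 18910 = +37820 cm⁻¹.
Overall CFSE = -61150 + 37820 = -23330 cm⁻¹.

-23330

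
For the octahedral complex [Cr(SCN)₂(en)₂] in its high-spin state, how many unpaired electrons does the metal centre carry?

Ligand charges: 2×(-1) from SCN⁻ and 2×(+0) from en sum to -2; with overall charge +0, Cr is +2.
Cr is in group 6, so Cr²⁺ is d⁴ (6 − 2 = 4).
Configuration: t₂g³ eg¹, giving 4 unpaired electrons.

4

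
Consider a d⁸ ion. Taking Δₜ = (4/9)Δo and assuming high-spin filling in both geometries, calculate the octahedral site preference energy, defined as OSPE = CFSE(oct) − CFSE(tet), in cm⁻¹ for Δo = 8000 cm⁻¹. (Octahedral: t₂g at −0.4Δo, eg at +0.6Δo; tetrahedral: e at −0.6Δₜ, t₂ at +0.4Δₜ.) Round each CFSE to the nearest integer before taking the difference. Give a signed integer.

Octahedral high-spin t₂g⁶ eg²: CFSE = -1.2 × 8000 = -9600 cm⁻¹.
Tetrahedral: e⁴ t₂⁴, CFSE = 4(−0.6) + 4(+0.4) = -0.8Δₜ = -0.8 × (4/9) × 8000 = -2844 cm⁻¹.
Subtracting, OSPE = -9600 − (-2844) = -6756 cm⁻¹.

-6756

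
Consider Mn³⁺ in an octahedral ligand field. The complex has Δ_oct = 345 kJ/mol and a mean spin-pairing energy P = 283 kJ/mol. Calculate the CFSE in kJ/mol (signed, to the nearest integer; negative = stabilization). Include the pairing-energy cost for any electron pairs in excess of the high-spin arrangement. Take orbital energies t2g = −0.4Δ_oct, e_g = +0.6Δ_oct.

Group 7 minus oxidation state +3 gives a d⁴ configuration for Mn³⁺.
With Δ_oct > P the complex is low-spin.
Configuration: t2g^4 e_g^0.
Orbital CFSE = -1.6Δ_oct = -1.6 × 345 = -552 kJ/mol.
Excess pairs vs high-spin: 1 − 0 = 1; pairing cost = +283 kJ/mol.
Net CFSE = -552 + 283 = -269 kJ/mol.

-269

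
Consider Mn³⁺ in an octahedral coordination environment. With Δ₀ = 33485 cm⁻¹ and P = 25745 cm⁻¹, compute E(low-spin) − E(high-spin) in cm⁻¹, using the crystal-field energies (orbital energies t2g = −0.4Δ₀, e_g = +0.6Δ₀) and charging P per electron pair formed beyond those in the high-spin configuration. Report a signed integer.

Group 7 minus oxidation state +3 gives a d⁴ configuration for Mn³⁺.
High-spin d⁴ fills as t2g^3 e_g^1 with CFSE 3(−0.4) + 1(+0.6) = -0.6Δ₀ = -20091 cm⁻¹.
Low-spin t2g^4 e_g^0 gives -1.6Δ₀ = -53576 cm⁻¹, but forming 1 extra pair costs 1P = 25745 cm⁻¹, so E(LS) = -53576 + 25745 = -27831 cm⁻¹.
The difference is -27831 − (-20091) = -7740 cm⁻¹, so low-spin lies lower.

-7740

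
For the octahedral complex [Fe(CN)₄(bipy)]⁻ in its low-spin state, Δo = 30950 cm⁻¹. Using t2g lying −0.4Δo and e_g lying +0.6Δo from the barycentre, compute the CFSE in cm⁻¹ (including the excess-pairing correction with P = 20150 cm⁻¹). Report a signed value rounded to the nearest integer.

-21600

Ligand charges: 4×(-1) from CN⁻ and 1×(+0) from bipy sum to -4; with overall charge -1, Fe is +3.
Fe sits in group 8; removing 3 electrons leaves Fe³⁺ with 8 − 3 = 5 d electrons.
Electron filling gives t2g^5 e_g^0.
Orbital CFSE = 5(-0.4) + 0(0.6) = -2.0Δo = -2.0 × 30950 = -61900 cm⁻¹.
Relative to high-spin t2g^3 e_g^2 (0 paired), the low-spin configuration has 2 additional pairs, contributing +2 × 20150 = +40300 cm⁻¹.
Net CFSE = -61900 + 40300 = -21600 cm⁻¹.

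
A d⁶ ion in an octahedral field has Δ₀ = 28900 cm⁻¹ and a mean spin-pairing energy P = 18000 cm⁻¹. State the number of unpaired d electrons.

With Δ₀ > P the complex is low-spin.
Filling d⁶ accordingly: t2g^6 e_g^0.
Unpaired electrons: 0.

0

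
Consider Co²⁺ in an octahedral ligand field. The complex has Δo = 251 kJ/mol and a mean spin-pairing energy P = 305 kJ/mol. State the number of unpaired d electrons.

Group 9 minus oxidation state +2 gives a d⁷ configuration for Co²⁺.
With Δo < P the complex is high-spin.
Configuration: t2g^5 e_g^2.
Unpaired electrons: 3.

3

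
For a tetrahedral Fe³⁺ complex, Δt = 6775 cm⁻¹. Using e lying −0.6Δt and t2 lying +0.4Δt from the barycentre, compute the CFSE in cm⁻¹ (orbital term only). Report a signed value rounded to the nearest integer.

Fe³⁺: group 8, so d-count = 8 − 3 = 5.
Tetrahedral splitting is small, so the complex is high-spin.
The d⁵ electrons fill as e^2 t2^3.
Orbital CFSE = 2(-0.6) + 3(0.4) = 0.0Δt = 0.0 × 6775 = 0 cm⁻¹.

0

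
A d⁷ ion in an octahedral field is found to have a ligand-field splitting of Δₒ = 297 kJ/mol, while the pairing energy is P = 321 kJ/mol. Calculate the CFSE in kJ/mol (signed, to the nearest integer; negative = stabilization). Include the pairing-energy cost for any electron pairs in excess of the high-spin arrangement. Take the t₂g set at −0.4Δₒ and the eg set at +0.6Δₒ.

-238

Here Δₒ < P (297 < 321), so the high-spin state is favoured.
That gives t₂g⁵ eg².
Orbital CFSE = -0.8Δₒ = -0.8 × 297 = -238 kJ/mol.
High-spin has no excess pairs, so no pairing correction applies.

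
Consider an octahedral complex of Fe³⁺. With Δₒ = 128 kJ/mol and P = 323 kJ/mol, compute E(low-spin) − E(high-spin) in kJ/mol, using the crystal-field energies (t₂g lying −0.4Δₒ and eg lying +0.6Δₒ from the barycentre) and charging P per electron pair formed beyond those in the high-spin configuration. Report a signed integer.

390

Fe is in group 8, so Fe³⁺ is d⁵ (8 − 3 = 5).
In the high-spin limit (t₂g³ eg²) the orbital term is 0.0Δₒ = 0 kJ/mol, with no excess pairing.
Low-spin: t₂g⁵ eg⁰, orbital CFSE = -2.0Δₒ = -256 kJ/mol; plus 2 excess pairs × P = +646 kJ/mol; total 390 kJ/mol.
Thus E(LS) − E(HS) = 390 kJ/mol.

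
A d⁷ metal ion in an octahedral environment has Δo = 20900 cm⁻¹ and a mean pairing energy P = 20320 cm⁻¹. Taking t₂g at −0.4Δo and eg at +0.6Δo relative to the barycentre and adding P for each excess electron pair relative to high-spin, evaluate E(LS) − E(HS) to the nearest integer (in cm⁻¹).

-580

In the high-spin limit (t₂g⁵ eg²) the orbital term is -0.8Δo = -16720 cm⁻¹, with no excess pairing.
Low-spin t₂g⁶ eg¹ gives -1.8Δo = -37620 cm⁻¹, but forming 1 extra pair costs 1P = 20320 cm⁻¹, so E(LS) = -37620 + 20320 = -17300 cm⁻¹.
The difference is -17300 − (-16720) = -580 cm⁻¹, so low-spin lies lower.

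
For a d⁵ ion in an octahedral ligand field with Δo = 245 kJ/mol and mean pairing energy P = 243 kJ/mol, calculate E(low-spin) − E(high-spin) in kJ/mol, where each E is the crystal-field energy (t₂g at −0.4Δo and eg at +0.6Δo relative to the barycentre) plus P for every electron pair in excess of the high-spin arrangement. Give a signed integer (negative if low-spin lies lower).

-4

High-spin: t₂g³ eg², CFSE = 0.0Δo = 0 kJ/mol.
Low-spin: t₂g⁵ eg⁰, orbital CFSE = -2.0Δo = -490 kJ/mol; plus 2 excess pairs × P = +486 kJ/mol; total -4 kJ/mol.
The difference is -4 − (0) = -4 kJ/mol, so low-spin lies lower.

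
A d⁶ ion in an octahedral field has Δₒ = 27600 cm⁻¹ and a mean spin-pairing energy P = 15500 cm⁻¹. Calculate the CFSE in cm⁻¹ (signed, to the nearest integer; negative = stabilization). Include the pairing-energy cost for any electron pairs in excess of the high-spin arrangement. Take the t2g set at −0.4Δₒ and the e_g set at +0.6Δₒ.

Since Δₒ = 27600 cm⁻¹ > P = 15500 cm⁻¹, the complex adopts the low-spin configuration.
Configuration: t2g^6 e_g^0.
Orbital CFSE = -2.4Δₒ = -2.4 × 27600 = -66240 cm⁻¹.
Excess pairs vs high-spin: 3 − 1 = 2; pairing cost = +31000 cm⁻¹.
Net CFSE = -66240 + 31000 = -35240 cm⁻¹.

-35240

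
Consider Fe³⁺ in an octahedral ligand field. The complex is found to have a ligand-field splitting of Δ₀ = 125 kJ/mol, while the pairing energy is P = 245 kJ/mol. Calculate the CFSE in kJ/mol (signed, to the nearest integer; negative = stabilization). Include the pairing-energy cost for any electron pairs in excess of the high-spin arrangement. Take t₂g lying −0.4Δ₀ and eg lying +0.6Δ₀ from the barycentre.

0

Group 8 minus oxidation state +3 gives a d⁵ configuration for Fe³⁺.
Δ₀ < P, so pairing is avoided: the ground state is high-spin.
Configuration: t₂g³ eg².
Orbital CFSE = 0.0Δ₀ = 0.0 × 125 = 0 kJ/mol.
High-spin has no excess pairs, so no pairing correction applies.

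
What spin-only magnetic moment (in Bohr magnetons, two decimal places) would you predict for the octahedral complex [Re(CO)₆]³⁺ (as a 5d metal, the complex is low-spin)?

2.83 Bohr magnetons

CO is neutral, so the +3 overall charge sits on Re: oxidation state +3.
Group 7 minus oxidation state +3 gives a d⁴ configuration for Re³⁺.
Configuration: t₂g⁴ eg⁰ → 2 unpaired electrons.
μ(spin-only) = √[2(2+2)] = √8 ≈ 2.83 Bohr magnetons.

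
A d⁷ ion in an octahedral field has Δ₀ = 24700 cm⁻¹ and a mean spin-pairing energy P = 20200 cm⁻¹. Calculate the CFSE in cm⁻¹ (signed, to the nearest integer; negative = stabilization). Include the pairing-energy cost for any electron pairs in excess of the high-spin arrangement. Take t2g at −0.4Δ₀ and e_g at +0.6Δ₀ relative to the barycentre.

Here Δ₀ > P (24700 > 20200), so the low-spin state is favoured.
Configuration: t2g^6 e_g^1.
Orbital CFSE = -1.8Δ₀ = -1.8 × 24700 = -44460 cm⁻¹.
Excess pairs vs high-spin: 3 − 2 = 1; pairing cost = +20200 cm⁻¹.
Net CFSE = -44460 + 20200 = -24260 cm⁻¹.

-24260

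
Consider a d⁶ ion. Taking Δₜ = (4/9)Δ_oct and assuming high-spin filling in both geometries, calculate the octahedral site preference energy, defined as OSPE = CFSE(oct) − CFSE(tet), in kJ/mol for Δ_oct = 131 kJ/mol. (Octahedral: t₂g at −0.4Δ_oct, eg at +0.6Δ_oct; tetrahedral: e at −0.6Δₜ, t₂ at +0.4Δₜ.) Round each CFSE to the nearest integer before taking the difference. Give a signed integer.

Octahedral high-spin t₂g⁴ eg²: CFSE = -0.4 × 131 = -52 kJ/mol.
In a tetrahedral site the filling is e³ t₂³: CFSE(tet) = -0.6Δₜ = -0.6 × (4/9)(131) = -35 kJ/mol.
OSPE = -52 − (-35) = -17 kJ/mol.

-17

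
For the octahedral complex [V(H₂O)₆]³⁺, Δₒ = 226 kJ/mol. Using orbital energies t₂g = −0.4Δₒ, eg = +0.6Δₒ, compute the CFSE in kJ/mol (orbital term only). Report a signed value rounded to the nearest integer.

-181

H₂O is neutral, so the +3 overall charge sits on V: oxidation state +3.
V sits in group 5; removing 3 electrons leaves V³⁺ with 5 − 3 = 2 d electrons.
The d² electrons fill as t₂g² eg⁰.
The orbital stabilization is -0.8Δₒ = -0.8 × 226 = -181 kJ/mol.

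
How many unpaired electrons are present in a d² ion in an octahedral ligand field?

2

For octahedral d² the high- and low-spin configurations coincide.
Configuration: t₂g² eg⁰, giving 2 unpaired electrons.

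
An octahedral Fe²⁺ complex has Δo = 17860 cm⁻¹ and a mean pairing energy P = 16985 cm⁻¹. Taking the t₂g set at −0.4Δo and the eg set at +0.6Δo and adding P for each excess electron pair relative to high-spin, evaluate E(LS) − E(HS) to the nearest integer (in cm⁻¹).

-1750

Fe²⁺: group 8, so d-count = 8 − 2 = 6.
High-spin d⁶ fills as t₂g⁴ eg² with CFSE 4(−0.4) + 2(+0.6) = -0.4Δo = -7144 cm⁻¹.
Low-spin: t₂g⁶ eg⁰, orbital CFSE = -2.4Δo = -42864 cm⁻¹; plus 2 excess pairs × P = +33970 cm⁻¹; total -8894 cm⁻¹.
The difference is -8894 − (-7144) = -1750 cm⁻¹, so low-spin lies lower.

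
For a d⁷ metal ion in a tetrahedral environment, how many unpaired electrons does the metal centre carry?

3

Tetrahedral splitting is small, so the complex is high-spin.
Configuration: e^4 t2^3, giving 3 unpaired electrons.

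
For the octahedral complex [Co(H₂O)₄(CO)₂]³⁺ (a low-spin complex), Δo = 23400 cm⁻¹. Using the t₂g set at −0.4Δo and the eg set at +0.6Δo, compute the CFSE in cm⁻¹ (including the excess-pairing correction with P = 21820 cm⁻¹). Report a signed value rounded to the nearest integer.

-12520

Ligand charges: 4×(+0) from H₂O and 2×(+0) from CO sum to +0; with overall charge +3, Co is +3.
Co³⁺: group 9, so d-count = 9 − 3 = 6.
The d⁶ electrons fill as t₂g⁶ eg⁰.
Orbital CFSE = 6(-0.4) + 0(0.6) = -2.4Δo = -2.4 × 23400 = -56160 cm⁻¹.
High-spin d⁶ would be t₂g⁴ eg² with 1 pair; low-spin has 3, so 2 excess pairs cost +2P = +43640 cm⁻¹.
Combining: -56160 + 43640 = -12520 cm⁻¹.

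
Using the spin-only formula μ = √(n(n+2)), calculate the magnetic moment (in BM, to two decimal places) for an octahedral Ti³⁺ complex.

Ti sits in group 4; removing 3 electrons leaves Ti³⁺ with 4 − 3 = 1 d electrons.
Configuration: t₂g¹ eg⁰ → 1 unpaired electron.
μ(spin-only) = √[1(1+2)] = √3 ≈ 1.73 BM.

1.73 BM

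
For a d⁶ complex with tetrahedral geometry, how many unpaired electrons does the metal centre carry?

4

Tetrahedral splitting is small, so the complex is high-spin.
Configuration: e^3 t2^3, giving 4 unpaired electrons.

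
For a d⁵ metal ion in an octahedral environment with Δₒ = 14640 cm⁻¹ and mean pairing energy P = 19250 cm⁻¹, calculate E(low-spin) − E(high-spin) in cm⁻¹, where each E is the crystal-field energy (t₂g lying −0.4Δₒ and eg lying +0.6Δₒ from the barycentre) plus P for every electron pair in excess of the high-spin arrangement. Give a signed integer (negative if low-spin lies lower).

9220

High-spin d⁵ fills as t₂g³ eg² with CFSE 3(−0.4) + 2(+0.6) = 0.0Δₒ = 0 cm⁻¹.
For low-spin the configuration is t₂g⁵ eg⁰: orbital energy -2.0 × 14640 = -29280 cm⁻¹, and 2 additional pairs relative to high-spin add 38500 cm⁻¹, giving 9220 cm⁻¹.
Thus E(LS) − E(HS) = 9220 cm⁻¹.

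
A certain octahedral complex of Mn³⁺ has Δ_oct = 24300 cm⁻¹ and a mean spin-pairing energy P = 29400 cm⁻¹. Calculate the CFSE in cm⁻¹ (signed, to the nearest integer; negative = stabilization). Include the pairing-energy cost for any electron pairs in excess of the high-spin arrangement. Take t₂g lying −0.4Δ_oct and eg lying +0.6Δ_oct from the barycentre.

-14580

Mn³⁺: group 7, so d-count = 7 − 3 = 4.
With Δ_oct < P the complex is high-spin.
Filling d⁴ accordingly: t₂g³ eg¹.
Orbital CFSE = -0.6Δ_oct = -0.6 × 24300 = -14580 cm⁻¹.
High-spin has no excess pairs, so no pairing correction applies.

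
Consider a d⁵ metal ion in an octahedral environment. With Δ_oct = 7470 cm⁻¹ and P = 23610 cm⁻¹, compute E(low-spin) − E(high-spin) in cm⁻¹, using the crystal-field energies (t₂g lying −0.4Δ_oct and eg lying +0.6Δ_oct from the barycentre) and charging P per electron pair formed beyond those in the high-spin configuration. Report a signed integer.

32280

High-spin: t₂g³ eg², CFSE = 0.0Δ_oct = 0 cm⁻¹.
For low-spin the configuration is t₂g⁵ eg⁰: orbital energy -2.0 × 7470 = -14940 cm⁻¹, and 2 additional pairs relative to high-spin add 47220 cm⁻¹, giving 32280 cm⁻¹.
E(LS) − E(HS) = 32280 − (0) = 32280 cm⁻¹.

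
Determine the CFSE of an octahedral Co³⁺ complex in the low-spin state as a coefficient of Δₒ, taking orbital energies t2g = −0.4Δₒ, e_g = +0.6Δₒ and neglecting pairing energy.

Co is in group 9, so Co³⁺ is d⁶ (9 − 3 = 6).
Configuration: t2g^6 e_g^0.
CFSE = 6(-0.4Δₒ) + 0(0.6Δₒ) = -2.4Δₒ + 0.0Δₒ = -2.4Δₒ.

-2.4 Δₒ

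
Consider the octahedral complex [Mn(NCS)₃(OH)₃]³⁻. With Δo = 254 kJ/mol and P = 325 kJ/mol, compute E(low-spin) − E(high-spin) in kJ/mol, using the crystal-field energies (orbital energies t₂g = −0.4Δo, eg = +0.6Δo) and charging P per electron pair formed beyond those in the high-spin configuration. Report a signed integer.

71

Ligand charges: 3×(-1) from NCS⁻ and 3×(-1) from OH⁻ sum to -6; with overall charge -3, Mn is +3.
Mn³⁺: group 7, so d-count = 7 − 3 = 4.
In the high-spin limit (t₂g³ eg¹) the orbital term is -0.6Δo = -152 kJ/mol, with no excess pairing.
Low-spin: t₂g⁴ eg⁰, orbital CFSE = -1.6Δo = -406 kJ/mol; plus 1 excess pair × P = +325 kJ/mol; total -81 kJ/mol.
Thus E(LS) − E(HS) = 71 kJ/mol.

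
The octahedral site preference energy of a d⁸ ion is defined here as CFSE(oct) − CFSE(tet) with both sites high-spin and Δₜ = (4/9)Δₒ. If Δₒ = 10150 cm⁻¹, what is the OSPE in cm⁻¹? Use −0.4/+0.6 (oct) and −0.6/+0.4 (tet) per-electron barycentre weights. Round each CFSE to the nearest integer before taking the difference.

-8571

Octahedral (high-spin): t₂g⁶ eg², CFSE = 6(−0.4) + 2(+0.6) = -1.2Δₒ = -1.2 × 10150 = -12180 cm⁻¹.
In a tetrahedral site the filling is e⁴ t₂⁴: CFSE(tet) = -0.8Δₜ = -0.8 × (4/9)(10150) = -3609 cm⁻¹.
OSPE = -12180 − (-3609) = -8571 cm⁻¹.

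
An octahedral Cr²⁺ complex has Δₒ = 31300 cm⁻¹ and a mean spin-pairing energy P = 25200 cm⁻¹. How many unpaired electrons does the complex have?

2

Cr sits in group 6; removing 2 electrons leaves Cr²⁺ with 6 − 2 = 4 d electrons.
With Δₒ > P the complex is low-spin.
Filling d⁴ accordingly: t₂g⁴ eg⁰.
Unpaired electrons: 2.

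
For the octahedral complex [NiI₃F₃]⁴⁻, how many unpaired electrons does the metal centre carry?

Ligand charges: 3×(-1) from I⁻ and 3×(-1) from F⁻ sum to -6; with overall charge -4, Ni is +2.
Ni²⁺: group 10, so d-count = 10 − 2 = 8.
Configuration: t2g^6 e_g^2, giving 2 unpaired electrons.

2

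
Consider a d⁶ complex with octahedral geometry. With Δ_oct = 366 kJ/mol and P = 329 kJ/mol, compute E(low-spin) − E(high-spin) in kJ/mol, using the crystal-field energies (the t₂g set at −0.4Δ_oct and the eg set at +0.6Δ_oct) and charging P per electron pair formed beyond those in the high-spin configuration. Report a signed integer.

-74

High-spin d⁶ fills as t₂g⁴ eg² with CFSE 4(−0.4) + 2(+0.6) = -0.4Δ_oct = -146 kJ/mol.
Low-spin: t₂g⁶ eg⁰, orbital CFSE = -2.4Δ_oct = -878 kJ/mol; plus 2 excess pairs × P = +658 kJ/mol; total -220 kJ/mol.
E(LS) − E(HS) = -220 − (-146) = -74 kJ/mol.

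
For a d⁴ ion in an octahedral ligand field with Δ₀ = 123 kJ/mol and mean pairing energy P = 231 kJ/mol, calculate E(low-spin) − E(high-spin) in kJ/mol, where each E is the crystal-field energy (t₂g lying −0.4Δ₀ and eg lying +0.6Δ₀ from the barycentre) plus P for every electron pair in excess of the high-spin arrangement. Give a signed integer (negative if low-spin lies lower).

High-spin: t₂g³ eg¹, CFSE = -0.6Δ₀ = -74 kJ/mol.
Low-spin t₂g⁴ eg⁰ gives -1.6Δ₀ = -197 kJ/mol, but forming 1 extra pair costs 1P = 231 kJ/mol, so E(LS) = -197 + 231 = 34 kJ/mol.
The difference is 34 − (-74) = 108 kJ/mol, so high-spin lies lower.

108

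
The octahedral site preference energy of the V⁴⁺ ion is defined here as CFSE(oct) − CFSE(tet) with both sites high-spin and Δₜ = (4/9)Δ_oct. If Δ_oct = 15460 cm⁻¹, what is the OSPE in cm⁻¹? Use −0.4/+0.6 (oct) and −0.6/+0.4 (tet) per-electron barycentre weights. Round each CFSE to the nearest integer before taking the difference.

-2061

Group 5 minus oxidation state +4 gives a d¹ configuration for V⁴⁺.
Octahedral (high-spin): t₂g¹ eg⁰, CFSE = 1(−0.4) + 0(+0.6) = -0.4Δ_oct = -0.4 × 15460 = -6184 cm⁻¹.
Tetrahedral e¹ t₂⁰ gives -0.6Δₜ = -0.6 × (4/9) × 15460 = -4123 cm⁻¹.
Subtracting, OSPE = -6184 − (-4123) = -2061 cm⁻¹.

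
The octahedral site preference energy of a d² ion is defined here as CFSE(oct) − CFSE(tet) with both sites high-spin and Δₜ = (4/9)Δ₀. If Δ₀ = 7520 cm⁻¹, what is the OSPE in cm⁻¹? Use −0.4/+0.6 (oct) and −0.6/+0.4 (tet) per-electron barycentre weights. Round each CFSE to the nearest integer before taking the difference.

-2005

Octahedral high-spin t2g^2 e_g^0: CFSE = -0.8 × 7520 = -6016 cm⁻¹.
In a tetrahedral site the filling is e^2 t2^0: CFSE(tet) = -1.2Δₜ = -1.2 × (4/9)(7520) = -4011 cm⁻¹.
OSPE = -6016 − (-4011) = -2005 cm⁻¹.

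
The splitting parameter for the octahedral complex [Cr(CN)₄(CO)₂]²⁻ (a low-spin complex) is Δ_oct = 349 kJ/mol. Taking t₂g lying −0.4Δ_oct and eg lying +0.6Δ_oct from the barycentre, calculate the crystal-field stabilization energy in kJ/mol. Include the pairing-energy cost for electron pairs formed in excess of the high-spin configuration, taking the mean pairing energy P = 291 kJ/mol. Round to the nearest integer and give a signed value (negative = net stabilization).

Ligand charges: 4×(-1) from CN⁻ and 2×(+0) from CO sum to -4; with overall charge -2, Cr is +2.
Cr²⁺: group 6, so d-count = 6 − 2 = 4.
Configuration: t₂g⁴ eg⁰.
Orbital CFSE = 4(-0.4) + 0(0.6) = -1.6Δ_oct = -1.6 × 349 = -558 kJ/mol.
High-spin d⁴ would be t₂g³ eg¹ with 0 pairs; low-spin has 1, so 1 excess pair costs +1P = +291 kJ/mol.
Overall CFSE = -558 + 291 = -267 kJ/mol.

-267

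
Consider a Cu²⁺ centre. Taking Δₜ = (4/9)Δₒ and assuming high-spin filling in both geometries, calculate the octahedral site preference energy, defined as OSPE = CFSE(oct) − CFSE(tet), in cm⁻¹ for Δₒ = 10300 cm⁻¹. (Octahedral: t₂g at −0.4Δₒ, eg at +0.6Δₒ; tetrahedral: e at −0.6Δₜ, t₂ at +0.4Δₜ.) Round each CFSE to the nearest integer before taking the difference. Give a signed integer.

-4349

Cu is in group 11, so Cu²⁺ is d⁹ (11 − 2 = 9).
In an octahedral site d⁹ (HS) is t₂g⁶ eg³, giving CFSE(oct) = -0.6Δₒ = -6180 cm⁻¹.
Tetrahedral: e⁴ t₂⁵, CFSE = 4(−0.6) + 5(+0.4) = -0.4Δₜ = -0.4 × (4/9) × 10300 = -1831 cm⁻¹.
OSPE = -6180 − (-1831) = -4349 cm⁻¹.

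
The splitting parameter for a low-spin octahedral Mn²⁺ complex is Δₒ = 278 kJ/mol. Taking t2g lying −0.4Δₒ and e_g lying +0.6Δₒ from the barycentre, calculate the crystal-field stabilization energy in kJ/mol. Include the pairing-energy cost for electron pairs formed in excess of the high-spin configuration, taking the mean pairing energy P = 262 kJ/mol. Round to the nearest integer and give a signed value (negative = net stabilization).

Mn²⁺: group 7, so d-count = 7 − 2 = 5.
Electron filling gives t2g^5 e_g^0.
Orbital CFSE = 5(-0.4) + 0(0.6) = -2.0Δₒ = -2.0 × 278 = -556 kJ/mol.
Pairing penalty: 2 pairs vs 0 in the high-spin reference → 2 extra × P = 524 kJ/mol.
Overall CFSE = -556 + 524 = -32 kJ/mol.

-32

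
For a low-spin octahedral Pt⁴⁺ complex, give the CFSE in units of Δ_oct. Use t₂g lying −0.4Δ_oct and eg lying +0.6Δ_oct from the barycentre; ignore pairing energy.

Group 10 minus oxidation state +4 gives a d⁶ configuration for Pt⁴⁺.
Configuration: t₂g⁶ eg⁰.
CFSE = 6(-0.4Δ_oct) + 0(0.6Δ_oct) = -2.4Δ_oct + 0.0Δ_oct = -2.4Δ_oct.

-2.4 Δ_oct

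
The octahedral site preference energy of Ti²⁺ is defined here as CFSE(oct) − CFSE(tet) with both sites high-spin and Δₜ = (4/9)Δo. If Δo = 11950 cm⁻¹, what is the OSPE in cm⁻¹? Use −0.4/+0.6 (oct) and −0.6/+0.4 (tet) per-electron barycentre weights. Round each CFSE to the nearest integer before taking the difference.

-3187

Ti²⁺: group 4, so d-count = 4 − 2 = 2.
Octahedral (high-spin): t₂g² eg⁰, CFSE = 2(−0.4) + 0(+0.6) = -0.8Δo = -0.8 × 11950 = -9560 cm⁻¹.
In a tetrahedral site the filling is e² t₂⁰: CFSE(tet) = -1.2Δₜ = -1.2 × (4/9)(11950) = -6373 cm⁻¹.
OSPE = -9560 − (-6373) = -3187 cm⁻¹.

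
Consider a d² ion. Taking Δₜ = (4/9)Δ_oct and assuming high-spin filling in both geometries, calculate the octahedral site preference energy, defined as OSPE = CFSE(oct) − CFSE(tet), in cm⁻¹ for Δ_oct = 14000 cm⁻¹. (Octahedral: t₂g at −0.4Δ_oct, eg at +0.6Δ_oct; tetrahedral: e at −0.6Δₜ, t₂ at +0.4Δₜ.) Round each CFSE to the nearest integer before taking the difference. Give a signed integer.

-3733

In an octahedral site d² (HS) is t₂g² eg⁰, giving CFSE(oct) = -0.8Δ_oct = -11200 cm⁻¹.
In a tetrahedral site the filling is e² t₂⁰: CFSE(tet) = -1.2Δₜ = -1.2 × (4/9)(14000) = -7467 cm⁻¹.
OSPE = CFSE(oct) − CFSE(tet) = -11200 − (-7467) = -3733 cm⁻¹.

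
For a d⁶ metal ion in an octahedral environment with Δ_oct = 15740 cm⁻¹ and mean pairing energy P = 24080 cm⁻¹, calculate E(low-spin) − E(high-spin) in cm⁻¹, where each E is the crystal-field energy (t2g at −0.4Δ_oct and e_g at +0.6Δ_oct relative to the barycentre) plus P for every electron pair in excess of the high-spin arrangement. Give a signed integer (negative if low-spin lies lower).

16680

In the high-spin limit (t2g^4 e_g^2) the orbital term is -0.4Δ_oct = -6296 cm⁻¹, with no excess pairing.
Low-spin t2g^6 e_g^0 gives -2.4Δ_oct = -37776 cm⁻¹, but forming 2 extra pairs costs 2P = 48160 cm⁻¹, so E(LS) = -37776 + 48160 = 10384 cm⁻¹.
E(LS) − E(HS) = 10384 − (-6296) = 16680 cm⁻¹.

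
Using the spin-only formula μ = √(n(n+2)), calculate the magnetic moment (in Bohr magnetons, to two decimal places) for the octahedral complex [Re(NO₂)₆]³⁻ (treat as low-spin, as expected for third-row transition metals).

Each NO₂⁻ contributes -1; 6 × (-1) = -6. With overall charge -3, Re is in the +3 oxidation state.
Group 7 minus oxidation state +3 gives a d⁴ configuration for Re³⁺.
Configuration: t2g^4 e_g^0 → 2 unpaired electrons.
μ(spin-only) = √[2(2+2)] = √8 ≈ 2.83 Bohr magnetons.

2.83 Bohr magnetons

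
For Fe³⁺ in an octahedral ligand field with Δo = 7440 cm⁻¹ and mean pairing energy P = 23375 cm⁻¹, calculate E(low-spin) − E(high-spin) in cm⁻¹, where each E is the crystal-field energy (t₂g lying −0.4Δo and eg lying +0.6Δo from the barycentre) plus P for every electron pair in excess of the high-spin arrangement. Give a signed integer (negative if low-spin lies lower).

31870

Fe³⁺: group 8, so d-count = 8 − 3 = 5.
High-spin d⁵ fills as t₂g³ eg² with CFSE 3(−0.4) + 2(+0.6) = 0.0Δo = 0 cm⁻¹.
Low-spin: t₂g⁵ eg⁰, orbital CFSE = -2.0Δo = -14880 cm⁻¹; plus 2 excess pairs × P = +46750 cm⁻¹; total 31870 cm⁻¹.
E(LS) − E(HS) = 31870 − (0) = 31870 cm⁻¹.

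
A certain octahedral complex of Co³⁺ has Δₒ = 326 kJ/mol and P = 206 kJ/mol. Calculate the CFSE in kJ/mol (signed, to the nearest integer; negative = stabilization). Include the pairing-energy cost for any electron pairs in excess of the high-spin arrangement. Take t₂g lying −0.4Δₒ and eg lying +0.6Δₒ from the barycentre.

Group 9 minus oxidation state +3 gives a d⁶ configuration for Co³⁺.
Since Δₒ = 326 kJ/mol > P = 206 kJ/mol, the complex adopts the low-spin configuration.
That gives t₂g⁶ eg⁰.
Orbital CFSE = -2.4Δₒ = -2.4 × 326 = -782 kJ/mol.
Excess pairs vs high-spin: 3 − 1 = 2; pairing cost = +412 kJ/mol.
Net CFSE = -782 + 412 = -370 kJ/mol.

-370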